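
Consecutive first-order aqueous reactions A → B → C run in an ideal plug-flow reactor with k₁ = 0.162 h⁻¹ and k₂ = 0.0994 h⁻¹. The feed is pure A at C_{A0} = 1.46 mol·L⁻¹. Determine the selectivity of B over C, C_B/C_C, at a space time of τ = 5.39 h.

2.92

The intermediate concentration in a first-order A→B→C sequence is C_B = k₁C_{A0}(e^(−k₁τ) − e^(−k₂τ))/(k₂−k₁).
e^(−k₁τ) = e^(−0.162×5.39) = e^(−0.8732) = 0.4176; e^(−k₂τ) = e^(−0.5358) = 0.5852.
C_B = 0.162×1.46/(0.0994−0.162) × (0.4176−0.5852) = (-3.778)×(-0.1676) = 0.6332 mol·L⁻¹.
C_A = C_{A0}e^(−k₁τ) = 0.6097 mol·L⁻¹, so C_C = C_{A0}−C_A−C_B = 0.2170 mol·L⁻¹; C_B/C_C = 2.92.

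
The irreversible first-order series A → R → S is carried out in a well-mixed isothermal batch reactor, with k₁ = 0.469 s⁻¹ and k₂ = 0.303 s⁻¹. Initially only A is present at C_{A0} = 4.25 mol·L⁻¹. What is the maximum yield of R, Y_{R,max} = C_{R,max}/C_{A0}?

Evaluating C_R at t_opt = ln(k₂/k₁)/(k₂−k₁) gives C_{R,max}/C_{A0} = (k₁/k₂)^[k₂/(k₂−k₁)].
= (0.469/0.303)^(0.303/(0.303−0.469)) = (1.548)^(-1.825) = 0.4505.

0.450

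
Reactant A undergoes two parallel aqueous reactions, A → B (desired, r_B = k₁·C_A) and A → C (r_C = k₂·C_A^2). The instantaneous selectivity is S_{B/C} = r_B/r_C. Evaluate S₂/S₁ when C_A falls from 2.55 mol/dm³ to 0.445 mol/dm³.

S_{B/C} = (k₁/k₂)·C_A⁻¹, so S₂/S₁ = (C_{A,2}/C_{A,1})⁻¹.
= 2.55/0.445 = 5.73.
Selectivity toward B rises as C_A falls — low-concentration operation is favoured.

5.73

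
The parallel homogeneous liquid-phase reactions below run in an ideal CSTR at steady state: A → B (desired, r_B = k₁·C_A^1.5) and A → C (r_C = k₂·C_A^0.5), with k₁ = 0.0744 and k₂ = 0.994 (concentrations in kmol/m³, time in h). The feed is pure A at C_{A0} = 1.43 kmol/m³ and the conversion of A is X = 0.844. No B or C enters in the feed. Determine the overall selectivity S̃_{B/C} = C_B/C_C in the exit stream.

0.0167

Exit C_A = C_{A0}(1−X) = 1.43×0.156 = 0.2231 kmol/m³.
A CSTR operates uniformly at the exit composition, giving r_B = 0.007839 and r_C = 0.4695 (each k·C_A^n at C_A = 0.2231).
Overall selectivity = C_B/C_C = r_Bτ/(r_Cτ) = r_B/r_C = 0.0167.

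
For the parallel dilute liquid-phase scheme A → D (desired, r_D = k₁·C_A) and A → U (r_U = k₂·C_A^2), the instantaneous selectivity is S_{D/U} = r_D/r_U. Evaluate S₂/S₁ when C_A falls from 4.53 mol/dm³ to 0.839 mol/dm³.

S_{D/U} = (k₁/k₂)·C_A⁻¹, so S₂/S₁ = (C_{A,2}/C_{A,1})⁻¹.
= 4.53/0.839 = 5.40.

5.40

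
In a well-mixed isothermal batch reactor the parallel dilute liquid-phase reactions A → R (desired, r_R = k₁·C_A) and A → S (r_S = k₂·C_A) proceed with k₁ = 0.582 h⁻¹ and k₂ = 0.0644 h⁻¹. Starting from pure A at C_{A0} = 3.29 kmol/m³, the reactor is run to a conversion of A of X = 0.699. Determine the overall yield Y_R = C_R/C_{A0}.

0.629

C_A = C_{A0}(1−X) = 0.9903 kmol/m³.
Both paths are first order in A, so the instantaneous fraction to R is constant: dC_R/d(−C_A) = k₁/(k₁+k₂) = 0.9004.
C_R = 0.9004·(C_{A0}−C_A) = 0.9004×2.300 = 2.07 kmol/m³.
Y_R = C_R/C_{A0} = 2.071/3.29 = 0.629.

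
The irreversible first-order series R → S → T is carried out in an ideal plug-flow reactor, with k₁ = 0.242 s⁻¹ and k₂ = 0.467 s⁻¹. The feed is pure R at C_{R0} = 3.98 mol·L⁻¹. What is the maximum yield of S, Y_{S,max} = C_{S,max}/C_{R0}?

0.256

At the optimum, C_{S,max}/C_{R0} = (k₁/k₂)^[k₂/(k₂−k₁)].
= (0.242/0.467)^(0.467/(0.467−0.242)) = (0.5182)^(2.076) = 0.2555.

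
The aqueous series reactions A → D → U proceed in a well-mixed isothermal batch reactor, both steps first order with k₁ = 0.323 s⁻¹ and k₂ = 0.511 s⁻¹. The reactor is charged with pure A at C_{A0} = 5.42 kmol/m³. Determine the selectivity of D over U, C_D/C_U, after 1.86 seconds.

1.60

The intermediate concentration in a first-order A→B→C sequence is C_D = k₁C_{A0}(e^(−k₁t) − e^(−k₂t))/(k₂−k₁).
e^(−k₁t) = e^(−0.323×1.86) = e^(−0.6008) = 0.5484; e^(−k₂t) = e^(−0.9505) = 0.3866.
C_D = 0.323×5.42/(0.511−0.323) × (0.5484−0.3866) = 9.312×0.1618 = 1.507 kmol/m³.
C_A = C_{A0}e^(−k₁t) = 2.972 kmol/m³, so C_U = C_{A0}−C_A−C_D = 0.9409 kmol/m³; C_D/C_U = 1.60.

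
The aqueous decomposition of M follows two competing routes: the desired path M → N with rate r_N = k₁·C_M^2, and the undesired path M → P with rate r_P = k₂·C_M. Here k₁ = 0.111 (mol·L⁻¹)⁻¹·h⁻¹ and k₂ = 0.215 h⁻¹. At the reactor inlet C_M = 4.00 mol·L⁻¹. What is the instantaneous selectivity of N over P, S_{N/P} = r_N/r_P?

S_{N/P} = r_N/r_P = (k₁·C_M^2)/(k₂·C_M) = (k₁/k₂)·C_M.
= (0.111×4.000^2) / (0.215×4.000) = 1.776/0.8600 = 2.07.
Since the desired path is higher order in M, keeping C_M high (PFR or concentrated feed) favours N.

2.07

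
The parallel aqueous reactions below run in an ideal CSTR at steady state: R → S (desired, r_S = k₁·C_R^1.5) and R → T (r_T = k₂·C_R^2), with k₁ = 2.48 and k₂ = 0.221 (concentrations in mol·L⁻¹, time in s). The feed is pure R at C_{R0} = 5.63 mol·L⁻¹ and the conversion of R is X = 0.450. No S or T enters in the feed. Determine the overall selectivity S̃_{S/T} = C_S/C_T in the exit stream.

6.38

Exit C_R = C_{R0}(1−X) = 5.63×0.550 = 3.097 mol·L⁻¹.
Rates in a CSTR are evaluated at the outlet concentration: r_S = 2.48×3.097^1.5 = 13.51, r_T = 0.221×3.097^2 = 2.119.
Overall selectivity = C_S/C_T = r_Sτ/(r_Tτ) = r_S/r_T = 6.38.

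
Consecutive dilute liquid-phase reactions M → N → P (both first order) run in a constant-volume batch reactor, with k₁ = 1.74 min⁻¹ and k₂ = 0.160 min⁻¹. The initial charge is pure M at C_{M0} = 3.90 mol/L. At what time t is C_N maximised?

1.51 min

Setting dC_N/dt = 0 gives t_opt = ln(k₂/k₁)/(k₂−k₁).
= ln(0.160/1.74)/(0.160−1.74) = ln(0.09195)/-1.580 = -2.386/-1.580 = 1.51 min.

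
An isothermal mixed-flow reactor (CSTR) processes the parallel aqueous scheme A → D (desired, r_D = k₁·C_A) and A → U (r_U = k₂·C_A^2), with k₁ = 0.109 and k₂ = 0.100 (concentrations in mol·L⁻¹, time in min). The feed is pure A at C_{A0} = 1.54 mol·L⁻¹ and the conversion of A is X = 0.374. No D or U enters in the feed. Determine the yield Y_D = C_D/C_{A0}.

0.198

Exit C_A = C_{A0}(1−X) = 1.54×0.626 = 0.9640 mol·L⁻¹.
Rates in a CSTR are evaluated at the outlet concentration: r_D = 0.109×0.9640 = 0.1051, r_U = 0.100×0.9640^2 = 0.09294.
Fraction of consumed A going to D: r_D/(r_D+r_U) = 0.5307.
C_D = 0.5307·C_{A0}·X = 0.5307×1.54×0.374 = 0.306 mol·L⁻¹; Y_D = C_D/C_{A0} = 0.198.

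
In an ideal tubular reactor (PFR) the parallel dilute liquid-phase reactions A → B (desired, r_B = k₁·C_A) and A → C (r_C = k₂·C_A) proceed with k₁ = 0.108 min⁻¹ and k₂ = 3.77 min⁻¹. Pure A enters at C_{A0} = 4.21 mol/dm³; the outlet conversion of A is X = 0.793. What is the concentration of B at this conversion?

0.0930 mol/dm³

C_A = C_{A0}(1−X) = 0.8715 mol/dm³.
Both paths are first order in A, so the instantaneous fraction to B is constant: dC_B/d(−C_A) = k₁/(k₁+k₂) = 0.02785.
C_B = 0.02785·(C_{A0}−C_A) = 0.02785×3.339 = 0.0930 mol/dm³.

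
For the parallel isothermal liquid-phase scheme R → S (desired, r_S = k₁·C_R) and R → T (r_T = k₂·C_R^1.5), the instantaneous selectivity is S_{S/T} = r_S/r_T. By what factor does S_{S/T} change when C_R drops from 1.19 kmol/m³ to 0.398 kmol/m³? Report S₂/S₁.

1.73

S_{S/T} = (k₁/k₂)·C_R^-0.5, so S₂/S₁ = (C_{R,2}/C_{R,1})^-0.5.
= (0.398/1.19)^(-0.5) = (0.3345)^(-0.5) = 1.73.
Selectivity toward S rises as C_R falls — low-concentration operation is favoured.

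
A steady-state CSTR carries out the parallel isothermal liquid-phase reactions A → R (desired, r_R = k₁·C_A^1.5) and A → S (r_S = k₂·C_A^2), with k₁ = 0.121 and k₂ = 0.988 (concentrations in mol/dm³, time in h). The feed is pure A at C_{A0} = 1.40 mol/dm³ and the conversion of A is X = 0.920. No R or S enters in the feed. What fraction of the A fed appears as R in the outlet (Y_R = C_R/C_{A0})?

Exit C_A = C_{A0}(1−X) = 1.40×0.0800 = 0.1120 mol/dm³.
In a CSTR the entire volume is at exit conditions, so r_R = 0.121×0.1120^1.5 = 0.004535 and r_S = 0.988×0.1120^2 = 0.01239.
Fraction of consumed A going to R: r_R/(r_R+r_S) = 0.2679.
C_R = 0.2679·C_{A0}·X = 0.2679×1.40×0.920 = 0.345 mol/dm³; Y_R = C_R/C_{A0} = 0.246.

0.246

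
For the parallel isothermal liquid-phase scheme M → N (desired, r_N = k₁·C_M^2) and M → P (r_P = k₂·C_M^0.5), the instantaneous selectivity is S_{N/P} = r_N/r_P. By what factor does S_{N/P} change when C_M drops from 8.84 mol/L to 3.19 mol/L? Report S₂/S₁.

0.217

S_{N/P} = (k₁/k₂)·C_M^1.5, so S₂/S₁ = (C_{M,2}/C_{M,1})^1.5.
= (3.19/8.84)^1.5 = (0.3609)^1.5 = 0.217.
Selectivity toward N falls as C_M falls — high-concentration operation is favoured.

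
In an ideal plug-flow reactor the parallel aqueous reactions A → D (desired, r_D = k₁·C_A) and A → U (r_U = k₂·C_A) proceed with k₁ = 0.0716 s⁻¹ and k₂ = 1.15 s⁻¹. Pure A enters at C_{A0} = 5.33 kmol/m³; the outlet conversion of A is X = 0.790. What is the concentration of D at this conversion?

0.247 kmol/m³

C_A = C_{A0}(1−X) = 1.119 kmol/m³.
Both paths are first order in A, so the instantaneous fraction to D is constant: dC_D/d(−C_A) = k₁/(k₁+k₂) = 0.05861.
C_D = 0.05861·(C_{A0}−C_A) = 0.05861×4.211 = 0.247 kmol/m³.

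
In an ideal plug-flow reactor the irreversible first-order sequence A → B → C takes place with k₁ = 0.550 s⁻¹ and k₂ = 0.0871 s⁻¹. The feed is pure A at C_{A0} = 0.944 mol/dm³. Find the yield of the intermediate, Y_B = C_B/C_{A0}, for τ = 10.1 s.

The intermediate concentration in a first-order A→B→C sequence is C_B = k₁C_{A0}(e^(−k₁τ) − e^(−k₂τ))/(k₂−k₁).
e^(−k₁τ) = e^(−0.550×10.1) = e^(−5.555) = 0.003868; e^(−k₂τ) = e^(−0.8797) = 0.4149.
C_B = 0.550×0.944/(0.0871−0.550) × (0.003868−0.4149) = (-1.122)×(-0.4110) = 0.4610 mol/dm³.
Y_B = C_B/C_{A0} = 0.4610/0.944 = 0.488.

0.488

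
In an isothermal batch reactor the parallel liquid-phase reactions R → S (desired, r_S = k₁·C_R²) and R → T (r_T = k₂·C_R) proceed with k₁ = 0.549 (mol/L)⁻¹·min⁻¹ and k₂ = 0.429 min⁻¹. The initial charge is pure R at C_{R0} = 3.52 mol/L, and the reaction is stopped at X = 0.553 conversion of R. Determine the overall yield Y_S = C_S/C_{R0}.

C_R = C_{R0}(1−X) = 1.573 mol/L.
Along a PFR/batch, dC_T/dC_R = −r_T/(r_S+r_T) = −k₂/(k₂+k₁·C_R).
Integrating from C_{R0} to C_R: C_T = (0.429/0.549)·ln[(0.429+0.549·3.52)/(0.429+0.549·1.57)] = 0.7814·ln(2.361/1.293) = 0.4708 mol/L.
Then C_S = (C_{R0}−C_R) − C_T = 1.947 − 0.4708 = 1.476 mol/L.
Y_S = C_S/C_{R0} = 1.476/3.52 = 0.419.

0.419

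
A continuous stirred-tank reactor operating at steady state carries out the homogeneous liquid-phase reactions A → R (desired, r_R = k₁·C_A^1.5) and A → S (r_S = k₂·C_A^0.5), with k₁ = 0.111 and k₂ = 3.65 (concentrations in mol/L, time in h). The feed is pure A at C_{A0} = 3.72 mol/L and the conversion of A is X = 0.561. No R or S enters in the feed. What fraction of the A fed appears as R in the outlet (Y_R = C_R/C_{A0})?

0.0265

Exit C_A = C_{A0}(1−X) = 3.72×0.439 = 1.633 mol/L.
A CSTR operates uniformly at the exit composition, giving r_R = 0.2317 and r_S = 4.664 (each k·C_A^n at C_A = 1.633).
Fraction of consumed A going to R: r_R/(r_R+r_S) = 0.04731.
C_R = 0.04731·C_{A0}·X = 0.04731×3.72×0.561 = 0.0987 mol/L; Y_R = C_R/C_{A0} = 0.0265.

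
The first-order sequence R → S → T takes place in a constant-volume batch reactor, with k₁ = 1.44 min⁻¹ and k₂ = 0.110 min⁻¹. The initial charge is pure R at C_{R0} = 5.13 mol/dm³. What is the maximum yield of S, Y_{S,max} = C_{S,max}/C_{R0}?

For a first-order series the maximum intermediate yield is C_{S,max}/C_{R0} = (k₁/k₂)^[k₂/(k₂−k₁)].
= (1.44/0.110)^(0.110/(0.110−1.44)) = (13.09)^(-0.08271) = 0.8084.

0.808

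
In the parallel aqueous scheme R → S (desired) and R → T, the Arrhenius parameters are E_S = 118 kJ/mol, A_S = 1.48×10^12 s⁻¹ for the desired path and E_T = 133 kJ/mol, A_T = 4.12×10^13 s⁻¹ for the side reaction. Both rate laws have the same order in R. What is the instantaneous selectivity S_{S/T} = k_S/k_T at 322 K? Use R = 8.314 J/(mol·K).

With equal orders, S_{S/T} = k_S/k_T = (A_S/A_T)·exp[(E_T−E_S)/(RT)].
(E_T−E_S)/(RT) = (133−118)×10³/(8.314×322) = 15000/2677 = 5.603.
k_S/k_T = (1.48×10^12/4.12×10^13)·exp(5.603) = 0.03592 × 271.3 = 9.74.
Since E_S < E_T, lowering the temperature improves selectivity toward S.

9.74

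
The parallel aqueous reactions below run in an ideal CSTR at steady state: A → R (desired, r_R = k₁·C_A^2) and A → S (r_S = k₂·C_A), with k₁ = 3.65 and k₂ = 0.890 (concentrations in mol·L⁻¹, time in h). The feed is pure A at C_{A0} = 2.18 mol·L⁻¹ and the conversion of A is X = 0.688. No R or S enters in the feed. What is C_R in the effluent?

1.10 mol·L⁻¹

Exit C_A = C_{A0}(1−X) = 2.18×0.312 = 0.6802 mol·L⁻¹.
A CSTR operates uniformly at the exit composition, giving r_R = 1.689 and r_S = 0.6053 (each k·C_A^n at C_A = 0.6802).
Fraction of consumed A going to R: r_R/(r_R+r_S) = 0.7361.
C_R = 0.7361·C_{A0}·X = 0.7361×2.18×0.688 = 1.10 mol·L⁻¹.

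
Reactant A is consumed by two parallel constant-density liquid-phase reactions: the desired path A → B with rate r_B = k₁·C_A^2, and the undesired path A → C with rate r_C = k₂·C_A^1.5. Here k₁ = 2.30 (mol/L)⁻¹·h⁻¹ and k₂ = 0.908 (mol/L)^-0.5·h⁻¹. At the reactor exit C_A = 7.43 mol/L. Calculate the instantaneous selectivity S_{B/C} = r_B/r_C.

S_{B/C} = r_B/r_C = (k₁·C_A^2)/(k₂·C_A^1.5) = (k₁/k₂)·C_A^0.5.
= (2.30×7.430^2) / (0.908×7.430^1.5) = 127.0/18.39 = 6.90.

6.90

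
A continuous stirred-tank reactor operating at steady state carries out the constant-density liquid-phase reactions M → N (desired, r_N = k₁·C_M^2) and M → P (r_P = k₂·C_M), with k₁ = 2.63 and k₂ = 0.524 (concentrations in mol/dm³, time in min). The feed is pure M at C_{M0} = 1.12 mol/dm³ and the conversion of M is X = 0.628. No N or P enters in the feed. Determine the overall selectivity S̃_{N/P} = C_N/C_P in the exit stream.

2.09

Exit C_M = C_{M0}(1−X) = 1.12×0.372 = 0.4166 mol/dm³.
In a CSTR the entire volume is at exit conditions, so r_N = 2.63×0.4166^2 = 0.4565 and r_P = 0.524×0.4166 = 0.2183.
Overall selectivity = C_N/C_P = r_Nτ/(r_Pτ) = r_N/r_P = 2.09.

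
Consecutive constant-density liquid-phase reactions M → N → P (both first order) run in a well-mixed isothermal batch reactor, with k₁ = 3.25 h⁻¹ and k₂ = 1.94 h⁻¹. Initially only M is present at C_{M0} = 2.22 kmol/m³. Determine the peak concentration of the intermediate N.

At the optimum, C_{N,max}/C_{M0} = (k₁/k₂)^[k₂/(k₂−k₁)].
= (3.25/1.94)^(1.94/(1.94−3.25)) = (1.675)^(-1.481) = 0.4658.
C_{N,max} = 0.4658×2.22 = 1.03 kmol/m³.

1.03 kmol/m³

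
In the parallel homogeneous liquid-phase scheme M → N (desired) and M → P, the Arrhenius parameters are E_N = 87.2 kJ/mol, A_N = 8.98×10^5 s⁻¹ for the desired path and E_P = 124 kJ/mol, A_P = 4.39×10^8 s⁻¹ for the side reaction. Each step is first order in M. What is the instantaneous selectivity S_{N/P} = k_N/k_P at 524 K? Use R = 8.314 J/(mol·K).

9.54

With equal orders, S_{N/P} = k_N/k_P = (A_N/A_P)·exp[(E_P−E_N)/(RT)].
(E_P−E_N)/(RT) = (124−87.2)×10³/(8.314×524) = 36800/4357 = 8.447.
k_N/k_P = (8.98×10^5/4.39×10^8)·exp(8.447) = 0.002046 × 4661 = 9.54.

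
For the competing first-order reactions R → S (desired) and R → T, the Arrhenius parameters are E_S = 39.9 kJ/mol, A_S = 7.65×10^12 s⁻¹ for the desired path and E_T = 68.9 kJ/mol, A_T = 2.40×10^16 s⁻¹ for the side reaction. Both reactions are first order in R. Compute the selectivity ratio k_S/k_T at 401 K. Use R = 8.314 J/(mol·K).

1.91

With equal orders, S_{S/T} = k_S/k_T = (A_S/A_T)·exp[(E_T−E_S)/(RT)].
(E_T−E_S)/(RT) = (68.9−39.9)×10³/(8.314×401) = 29000/3334 = 8.698.
k_S/k_T = (7.65×10^12/2.40×10^16)·exp(8.698) = 3.188×10^-4 × 5994 = 1.91.
Since E_S < E_T, lowering the temperature improves selectivity toward S.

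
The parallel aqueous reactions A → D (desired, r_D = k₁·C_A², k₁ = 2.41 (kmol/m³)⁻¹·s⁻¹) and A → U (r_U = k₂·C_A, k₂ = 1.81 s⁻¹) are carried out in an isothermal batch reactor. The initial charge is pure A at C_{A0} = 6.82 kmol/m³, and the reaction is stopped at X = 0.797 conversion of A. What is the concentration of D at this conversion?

4.49 kmol/m³

C_A = C_{A0}(1−X) = 1.384 kmol/m³.
Along a PFR/batch, dC_U/dC_A = −r_U/(r_D+r_U) = −k₂/(k₂+k₁·C_A).
Integrating from C_{A0} to C_A: C_U = (1.81/2.41)·ln[(1.81+2.41·6.82)/(1.81+2.41·1.38)] = 0.7510·ln(18.25/5.147) = 0.9505 kmol/m³.
Then C_D = (C_{A0}−C_A) − C_U = 5.436 − 0.9505 = 4.485 kmol/m³.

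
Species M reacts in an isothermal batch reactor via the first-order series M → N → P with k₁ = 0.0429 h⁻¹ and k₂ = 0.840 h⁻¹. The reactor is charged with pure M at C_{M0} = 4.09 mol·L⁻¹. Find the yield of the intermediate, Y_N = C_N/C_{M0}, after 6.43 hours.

Solving the coupled first-order balances gives C_N(t) = [k₁/(k₂−k₁)]·C_{M0}·(e^(−k₁t) − e^(−k₂t)).
e^(−k₁t) = e^(−0.0429×6.43) = e^(−0.2758) = 0.7589; e^(−k₂t) = e^(−5.401) = 0.004511.
C_N = 0.0429×4.09/(0.840−0.0429) × (0.7589−0.004511) = 0.2201×0.7544 = 0.1661 mol·L⁻¹.
Y_N = C_N/C_{M0} = 0.1661/4.09 = 0.0406.

0.0406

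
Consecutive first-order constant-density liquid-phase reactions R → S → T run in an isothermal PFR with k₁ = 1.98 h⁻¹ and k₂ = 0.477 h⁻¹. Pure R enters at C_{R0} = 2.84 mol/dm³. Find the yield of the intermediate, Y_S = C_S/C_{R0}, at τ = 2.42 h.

Solving the coupled first-order balances gives C_S(τ) = [k₁/(k₂−k₁)]·C_{R0}·(e^(−k₁τ) − e^(−k₂τ)).
e^(−k₁τ) = e^(−1.98×2.42) = e^(−4.792) = 0.008299; e^(−k₂τ) = e^(−1.154) = 0.3153.
C_S = 1.98×2.84/(0.477−1.98) × (0.008299−0.3153) = (-3.741)×(-0.3070) = 1.148 mol/dm³.
Y_S = C_S/C_{R0} = 1.148/2.84 = 0.404.

0.404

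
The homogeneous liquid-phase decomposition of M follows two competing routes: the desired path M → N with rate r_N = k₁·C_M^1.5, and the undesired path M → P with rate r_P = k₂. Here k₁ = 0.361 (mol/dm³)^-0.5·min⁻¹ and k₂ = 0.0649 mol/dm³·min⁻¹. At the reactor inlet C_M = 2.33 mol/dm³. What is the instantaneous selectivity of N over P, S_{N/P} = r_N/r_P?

19.8

S_{N/P} = r_N/r_P = (k₁·C_M^1.5)/(k₂) = (k₁/k₂)·C_M^1.5.
= (0.361×2.330^1.5) / (0.0649) = 1.284/0.06490 = 19.8.
Since the desired path is higher order in M, keeping C_M high (PFR or concentrated feed) favours N.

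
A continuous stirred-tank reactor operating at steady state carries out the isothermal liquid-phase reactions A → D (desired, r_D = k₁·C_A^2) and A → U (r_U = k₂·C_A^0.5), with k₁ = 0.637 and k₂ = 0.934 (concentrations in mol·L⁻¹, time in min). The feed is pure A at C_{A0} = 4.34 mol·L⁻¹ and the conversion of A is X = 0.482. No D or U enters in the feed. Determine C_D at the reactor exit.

Exit C_A = C_{A0}(1−X) = 4.34×0.518 = 2.248 mol·L⁻¹.
A CSTR operates uniformly at the exit composition, giving r_D = 3.219 and r_U = 1.400 (each k·C_A^n at C_A = 2.248).
Fraction of consumed A going to D: r_D/(r_D+r_U) = 0.6969.
C_D = 0.6969·C_{A0}·X = 0.6969×4.34×0.482 = 1.46 mol·L⁻¹.

1.46 mol·L⁻¹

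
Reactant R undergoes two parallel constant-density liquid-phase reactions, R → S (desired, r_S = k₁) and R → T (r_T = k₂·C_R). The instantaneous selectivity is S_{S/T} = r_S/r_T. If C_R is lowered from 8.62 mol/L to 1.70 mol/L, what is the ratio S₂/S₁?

S_{S/T} = (k₁/k₂)·C_R⁻¹, so S₂/S₁ = (C_{R,2}/C_{R,1})⁻¹.
= 8.62/1.70 = 5.07.

5.07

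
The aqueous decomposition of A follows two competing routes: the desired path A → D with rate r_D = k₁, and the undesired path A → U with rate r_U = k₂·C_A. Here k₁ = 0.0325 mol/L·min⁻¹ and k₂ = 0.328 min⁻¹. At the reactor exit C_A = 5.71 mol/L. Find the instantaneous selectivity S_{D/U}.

S_{D/U} = r_D/r_U = (k₁)/(k₂·C_A) = (k₁/k₂)·C_A⁻¹.
= (0.0325) / (0.328×5.710) = 0.03250/1.873 = 0.0174.
The undesired path is higher order in A, so low C_A (CSTR or dilute feed) favours D.

0.0174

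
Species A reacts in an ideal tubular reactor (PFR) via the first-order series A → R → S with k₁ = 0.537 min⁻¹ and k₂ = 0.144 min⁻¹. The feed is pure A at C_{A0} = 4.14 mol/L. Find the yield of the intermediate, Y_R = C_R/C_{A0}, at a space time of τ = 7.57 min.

0.436

The intermediate concentration in a first-order A→B→C sequence is C_R = k₁C_{A0}(e^(−k₁τ) − e^(−k₂τ))/(k₂−k₁).
e^(−k₁τ) = e^(−0.537×7.57) = e^(−4.065) = 0.01716; e^(−k₂τ) = e^(−1.090) = 0.3362.
C_R = 0.537×4.14/(0.144−0.537) × (0.01716−0.3362) = (-5.657)×(-0.3190) = 1.805 mol/L.
Y_R = C_R/C_{A0} = 1.805/4.14 = 0.436.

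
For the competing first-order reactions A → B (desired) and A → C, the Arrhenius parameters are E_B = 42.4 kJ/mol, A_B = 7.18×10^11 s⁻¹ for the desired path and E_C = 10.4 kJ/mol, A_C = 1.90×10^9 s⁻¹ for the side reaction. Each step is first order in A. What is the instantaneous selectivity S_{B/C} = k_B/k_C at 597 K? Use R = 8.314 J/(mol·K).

0.599

Since both paths have the same order in A, the concentration cancels and S_{B/C} = k_B/k_C = (A_B/A_C)·exp[(E_C−E_B)/(RT)].
(E_C−E_B)/(RT) = (10.4−42.4)×10³/(8.314×597) = -32000/4963 = -6.447.
k_B/k_C = (7.18×10^11/1.90×10^9)·exp(-6.447) = 377.9 × 0.001585 = 0.599.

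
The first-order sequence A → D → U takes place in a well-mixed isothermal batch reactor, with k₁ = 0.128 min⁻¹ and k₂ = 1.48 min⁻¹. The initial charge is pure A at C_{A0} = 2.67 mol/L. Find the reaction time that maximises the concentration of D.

1.81 min

For first-order series the maximum of C_D occurs at t_opt = ln(k₂/k₁)/(k₂−k₁).
= ln(1.48/0.128)/(1.48−0.128) = ln(11.56)/1.352 = 2.448/1.352 = 1.81 min.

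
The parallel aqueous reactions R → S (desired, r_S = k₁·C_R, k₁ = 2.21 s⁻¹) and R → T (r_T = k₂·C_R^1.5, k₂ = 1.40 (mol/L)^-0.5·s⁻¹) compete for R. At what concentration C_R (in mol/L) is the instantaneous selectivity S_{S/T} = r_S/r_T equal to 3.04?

0.270 mol/L

S_{S/T} = (k₁/k₂)·C_R^-0.5 ⇒ C_R = (S·k₂/k₁)^(-2).
= (3.04×1.40/2.21)^(-2) = (1.926)^(-2) = 0.270 mol/L.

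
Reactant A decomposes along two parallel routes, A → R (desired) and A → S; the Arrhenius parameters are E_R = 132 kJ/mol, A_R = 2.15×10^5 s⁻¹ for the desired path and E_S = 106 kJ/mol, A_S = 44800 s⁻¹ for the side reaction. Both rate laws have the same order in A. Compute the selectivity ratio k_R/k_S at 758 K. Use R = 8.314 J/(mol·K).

0.0775

k_R/k_S = (A_R/A_S)·exp[−(E_R−E_S)/(RT)] = (A_R/A_S)·exp[(E_S−E_R)/(RT)].
(E_S−E_R)/(RT) = (106−132)×10³/(8.314×758) = -26000/6302 = -4.126.
k_R/k_S = (2.15×10^5/44800)·exp(-4.126) = 4.799 × 0.01615 = 0.0775.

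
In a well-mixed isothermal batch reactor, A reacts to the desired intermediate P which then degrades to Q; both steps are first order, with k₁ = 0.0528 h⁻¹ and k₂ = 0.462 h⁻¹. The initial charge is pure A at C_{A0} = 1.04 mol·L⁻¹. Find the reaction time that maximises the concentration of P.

Setting dC_P/dt = 0 gives t_opt = ln(k₂/k₁)/(k₂−k₁).
= ln(0.462/0.0528)/(0.462−0.0528) = ln(8.750)/0.4092 = 2.169/0.4092 = 5.30 h.

5.30 h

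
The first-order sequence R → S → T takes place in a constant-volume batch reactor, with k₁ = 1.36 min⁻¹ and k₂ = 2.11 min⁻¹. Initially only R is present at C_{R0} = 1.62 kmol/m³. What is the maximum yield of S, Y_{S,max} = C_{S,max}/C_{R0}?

0.291

Evaluating C_S at t_opt = ln(k₂/k₁)/(k₂−k₁) gives C_{S,max}/C_{R0} = (k₁/k₂)^[k₂/(k₂−k₁)].
= (1.36/2.11)^(2.11/(2.11−1.36)) = (0.6445)^(2.813) = 0.2907.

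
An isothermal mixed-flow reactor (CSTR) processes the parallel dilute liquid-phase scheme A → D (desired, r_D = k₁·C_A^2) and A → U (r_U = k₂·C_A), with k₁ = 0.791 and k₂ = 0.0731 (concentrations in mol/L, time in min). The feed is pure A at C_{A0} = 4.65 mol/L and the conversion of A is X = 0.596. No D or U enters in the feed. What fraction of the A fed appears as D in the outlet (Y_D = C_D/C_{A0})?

0.568

Exit C_A = C_{A0}(1−X) = 4.65×0.404 = 1.879 mol/L.
Rates in a CSTR are evaluated at the outlet concentration: r_D = 0.791×1.879^2 = 2.792, r_U = 0.0731×1.879 = 0.1373.
Fraction of consumed A going to D: r_D/(r_D+r_U) = 0.9531.
C_D = 0.9531·C_{A0}·X = 0.9531×4.65×0.596 = 2.64 mol/L; Y_D = C_D/C_{A0} = 0.568.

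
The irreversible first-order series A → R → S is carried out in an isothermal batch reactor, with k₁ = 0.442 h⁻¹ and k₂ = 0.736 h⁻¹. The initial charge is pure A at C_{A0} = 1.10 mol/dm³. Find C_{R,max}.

Evaluating C_R at t_opt = ln(k₂/k₁)/(k₂−k₁) gives C_{R,max}/C_{A0} = (k₁/k₂)^[k₂/(k₂−k₁)].
= (0.442/0.736)^(0.736/(0.736−0.442)) = (0.6005)^(2.503) = 0.2790.
C_{R,max} = 0.2790×1.10 = 0.307 mol/dm³.

0.307 mol/dm³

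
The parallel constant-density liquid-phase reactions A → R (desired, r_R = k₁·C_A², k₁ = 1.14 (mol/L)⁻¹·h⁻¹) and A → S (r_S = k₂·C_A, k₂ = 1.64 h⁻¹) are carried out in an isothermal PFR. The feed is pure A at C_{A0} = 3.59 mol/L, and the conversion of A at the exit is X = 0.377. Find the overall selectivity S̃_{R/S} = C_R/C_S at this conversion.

C_A = C_{A0}(1−X) = 2.237 mol/L.
Along a PFR/batch, dC_S/dC_A = −r_S/(r_R+r_S) = −k₂/(k₂+k₁·C_A).
Integrating from C_{A0} to C_A: C_S = (1.64/1.14)·ln[(1.64+1.14·3.59)/(1.64+1.14·2.24)] = 1.439·ln(5.733/4.190) = 0.4511 mol/L.
Then C_R = (C_{A0}−C_A) − C_S = 1.353 − 0.4511 = 0.9024 mol/L.
S̃_{R/S} = C_R/C_S = 0.9024/0.4511 = 2.00.

2.00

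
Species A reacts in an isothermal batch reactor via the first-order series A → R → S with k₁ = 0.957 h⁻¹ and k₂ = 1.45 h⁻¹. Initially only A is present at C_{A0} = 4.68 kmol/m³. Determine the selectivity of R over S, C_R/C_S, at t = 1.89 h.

Solving the coupled first-order balances gives C_R(t) = [k₁/(k₂−k₁)]·C_{A0}·(e^(−k₁t) − e^(−k₂t)).
e^(−k₁t) = e^(−0.957×1.89) = e^(−1.809) = 0.1639; e^(−k₂t) = e^(−2.740) = 0.06454.
C_R = 0.957×4.68/(1.45−0.957) × (0.1639−0.06454) = 9.085×0.09932 = 0.9023 kmol/m³.
C_A = C_{A0}e^(−k₁t) = 0.7669 kmol/m³, so C_S = C_{A0}−C_A−C_R = 3.011 kmol/m³; C_R/C_S = 0.300.

0.300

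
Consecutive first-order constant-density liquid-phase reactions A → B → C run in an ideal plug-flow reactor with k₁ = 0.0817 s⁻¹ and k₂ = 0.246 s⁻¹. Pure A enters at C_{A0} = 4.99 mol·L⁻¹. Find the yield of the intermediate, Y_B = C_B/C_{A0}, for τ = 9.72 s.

0.179

The intermediate concentration in a first-order A→B→C sequence is C_B = k₁C_{A0}(e^(−k₁τ) − e^(−k₂τ))/(k₂−k₁).
e^(−k₁τ) = e^(−0.0817×9.72) = e^(−0.7941) = 0.4520; e^(−k₂τ) = e^(−2.391) = 0.09153.
C_B = 0.0817×4.99/(0.246−0.0817) × (0.4520−0.09153) = 2.481×0.3604 = 0.8944 mol·L⁻¹.
Y_B = C_B/C_{A0} = 0.8944/4.99 = 0.179.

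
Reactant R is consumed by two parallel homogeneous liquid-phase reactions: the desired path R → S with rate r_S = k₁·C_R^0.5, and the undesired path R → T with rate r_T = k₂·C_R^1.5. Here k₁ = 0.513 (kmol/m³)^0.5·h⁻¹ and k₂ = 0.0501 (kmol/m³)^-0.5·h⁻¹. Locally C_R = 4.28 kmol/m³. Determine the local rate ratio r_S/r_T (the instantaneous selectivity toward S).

S_{S/T} = r_S/r_T = (k₁·C_R^0.5)/(k₂·C_R^1.5) = (k₁/k₂)·C_R⁻¹.
= (0.513×4.280^0.5) / (0.0501×4.280^1.5) = 1.061/0.4436 = 2.39.
The undesired path is higher order in R, so low C_R (CSTR or dilute feed) favours S.

2.39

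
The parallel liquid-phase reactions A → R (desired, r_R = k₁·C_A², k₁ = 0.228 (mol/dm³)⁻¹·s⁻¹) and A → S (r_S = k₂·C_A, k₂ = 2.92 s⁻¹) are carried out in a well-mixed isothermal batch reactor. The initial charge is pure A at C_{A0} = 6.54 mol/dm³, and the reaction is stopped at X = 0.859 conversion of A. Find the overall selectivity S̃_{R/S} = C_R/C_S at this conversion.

0.279

C_A = C_{A0}(1−X) = 0.9221 mol/dm³.
Along a PFR/batch, dC_S/dC_A = −r_S/(r_R+r_S) = −k₂/(k₂+k₁·C_A).
Integrating from C_{A0} to C_A: C_S = (2.92/0.228)·ln[(2.92+0.228·6.54)/(2.92+0.228·0.922)] = 12.81·ln(4.411/3.130) = 4.393 mol/dm³.
Then C_R = (C_{A0}−C_A) − C_S = 5.618 − 4.393 = 1.225 mol/dm³.
S̃_{R/S} = C_R/C_S = 1.225/4.393 = 0.279.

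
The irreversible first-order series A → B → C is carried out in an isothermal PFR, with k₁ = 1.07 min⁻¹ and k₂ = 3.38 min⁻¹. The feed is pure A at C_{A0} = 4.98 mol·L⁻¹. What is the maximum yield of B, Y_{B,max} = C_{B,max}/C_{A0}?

At the optimum, C_{B,max}/C_{A0} = (k₁/k₂)^[k₂/(k₂−k₁)].
= (1.07/3.38)^(3.38/(3.38−1.07)) = (0.3166)^(1.463) = 0.1858.

0.186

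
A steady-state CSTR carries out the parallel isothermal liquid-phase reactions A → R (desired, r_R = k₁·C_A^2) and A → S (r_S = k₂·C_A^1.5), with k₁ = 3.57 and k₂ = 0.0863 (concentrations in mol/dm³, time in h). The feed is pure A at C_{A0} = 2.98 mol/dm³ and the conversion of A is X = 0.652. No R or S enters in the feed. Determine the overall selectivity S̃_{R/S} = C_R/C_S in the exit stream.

42.1

Exit C_A = C_{A0}(1−X) = 2.98×0.348 = 1.037 mol/dm³.
A CSTR operates uniformly at the exit composition, giving r_R = 3.839 and r_S = 0.09114 (each k·C_A^n at C_A = 1.037).
Overall selectivity = C_R/C_S = r_Rτ/(r_Sτ) = r_R/r_S = 42.1.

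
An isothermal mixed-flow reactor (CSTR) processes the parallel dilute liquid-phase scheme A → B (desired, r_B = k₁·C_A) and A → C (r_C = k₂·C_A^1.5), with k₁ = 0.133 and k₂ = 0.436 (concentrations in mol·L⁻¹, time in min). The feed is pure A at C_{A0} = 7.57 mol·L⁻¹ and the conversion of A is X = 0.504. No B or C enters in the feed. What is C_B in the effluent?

Exit C_A = C_{A0}(1−X) = 7.57×0.496 = 3.755 mol·L⁻¹.
Rates in a CSTR are evaluated at the outlet concentration: r_B = 0.133×3.755 = 0.4994, r_C = 0.436×3.755^1.5 = 3.172.
Fraction of consumed A going to B: r_B/(r_B+r_C) = 0.1360.
C_B = 0.1360·C_{A0}·X = 0.1360×7.57×0.504 = 0.519 mol·L⁻¹.

0.519 mol·L⁻¹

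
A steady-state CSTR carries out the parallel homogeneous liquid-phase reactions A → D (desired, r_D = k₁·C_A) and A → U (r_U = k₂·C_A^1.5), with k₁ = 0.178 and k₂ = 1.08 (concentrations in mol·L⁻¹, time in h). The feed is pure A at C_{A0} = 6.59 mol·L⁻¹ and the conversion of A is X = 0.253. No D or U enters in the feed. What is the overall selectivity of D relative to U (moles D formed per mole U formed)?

Exit C_A = C_{A0}(1−X) = 6.59×0.747 = 4.923 mol·L⁻¹.
Rates in a CSTR are evaluated at the outlet concentration: r_D = 0.178×4.923 = 0.8762, r_U = 1.08×4.923^1.5 = 11.80.
Overall selectivity = C_D/C_U = r_Dτ/(r_Uτ) = r_D/r_U = 0.0743.

0.0743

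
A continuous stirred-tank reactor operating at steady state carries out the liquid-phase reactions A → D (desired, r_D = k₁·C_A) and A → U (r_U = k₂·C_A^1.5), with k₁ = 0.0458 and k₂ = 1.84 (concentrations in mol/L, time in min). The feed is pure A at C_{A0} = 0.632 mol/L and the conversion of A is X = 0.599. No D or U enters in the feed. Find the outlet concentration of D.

0.0178 mol/L

Exit C_A = C_{A0}(1−X) = 0.632×0.401 = 0.2534 mol/L.
Rates in a CSTR are evaluated at the outlet concentration: r_D = 0.0458×0.2534 = 0.01161, r_U = 1.84×0.2534^1.5 = 0.2348.
Fraction of consumed A going to D: r_D/(r_D+r_U) = 0.04711.
C_D = 0.04711·C_{A0}·X = 0.04711×0.632×0.599 = 0.0178 mol/L.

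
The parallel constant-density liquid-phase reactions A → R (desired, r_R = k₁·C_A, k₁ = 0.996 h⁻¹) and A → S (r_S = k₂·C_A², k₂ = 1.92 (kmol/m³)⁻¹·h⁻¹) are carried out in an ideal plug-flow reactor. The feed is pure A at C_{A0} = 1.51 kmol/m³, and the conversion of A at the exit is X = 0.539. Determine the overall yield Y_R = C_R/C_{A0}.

C_A = C_{A0}(1−X) = 0.6961 kmol/m³.
Along a PFR/batch, dC_R/dC_A = −r_R/(r_R+r_S) = −k₁/(k₁+k₂·C_A).
Integrating from C_{A0} to C_A: C_R = (0.996/1.92)·ln[(0.996+1.92·1.51)/(0.996+1.92·0.696)] = 0.5188·ln(3.895/2.333) = 0.2660 kmol/m³.
Y_R = C_R/C_{A0} = 0.2660/1.51 = 0.176.

0.176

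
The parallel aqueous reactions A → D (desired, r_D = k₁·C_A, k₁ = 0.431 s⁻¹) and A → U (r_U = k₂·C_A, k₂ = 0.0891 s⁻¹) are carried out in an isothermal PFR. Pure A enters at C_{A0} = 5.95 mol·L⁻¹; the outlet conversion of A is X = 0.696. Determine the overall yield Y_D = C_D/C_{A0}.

C_A = C_{A0}(1−X) = 1.809 mol·L⁻¹.
Both paths are first order in A, so the instantaneous fraction to D is constant: dC_D/d(−C_A) = k₁/(k₁+k₂) = 0.8287.
C_D = 0.8287·(C_{A0}−C_A) = 0.8287×4.141 = 3.43 mol·L⁻¹.
Y_D = C_D/C_{A0} = 3.432/5.95 = 0.577.

0.577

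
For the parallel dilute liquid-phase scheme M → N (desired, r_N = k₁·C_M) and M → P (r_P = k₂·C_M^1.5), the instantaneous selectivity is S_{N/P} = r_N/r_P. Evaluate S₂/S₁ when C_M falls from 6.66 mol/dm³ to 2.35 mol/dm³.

1.68

S_{N/P} = (k₁/k₂)·C_M^-0.5, so S₂/S₁ = (C_{M,2}/C_{M,1})^-0.5.
= (2.35/6.66)^(-0.5) = (0.3529)^(-0.5) = 1.68.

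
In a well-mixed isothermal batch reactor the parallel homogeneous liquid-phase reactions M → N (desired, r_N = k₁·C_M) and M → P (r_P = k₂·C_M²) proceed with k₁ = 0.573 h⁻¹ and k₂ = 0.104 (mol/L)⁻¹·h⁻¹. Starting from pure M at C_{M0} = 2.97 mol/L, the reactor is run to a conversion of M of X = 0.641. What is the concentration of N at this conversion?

1.40 mol/L

C_M = C_{M0}(1−X) = 1.066 mol/L.
Along a PFR/batch, dC_N/dC_M = −r_N/(r_N+r_P) = −k₁/(k₁+k₂·C_M).
Integrating from C_{M0} to C_M: C_N = (0.573/0.104)·ln[(0.573+0.104·2.97)/(0.573+0.104·1.07)] = 5.510·ln(0.8819/0.6839) = 1.401 mol/L.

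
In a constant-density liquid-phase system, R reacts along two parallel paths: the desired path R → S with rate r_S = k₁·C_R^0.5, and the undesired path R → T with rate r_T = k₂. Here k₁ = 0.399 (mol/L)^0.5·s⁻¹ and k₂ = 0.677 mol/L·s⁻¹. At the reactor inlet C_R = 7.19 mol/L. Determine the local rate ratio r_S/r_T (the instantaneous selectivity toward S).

1.58

S_{S/T} = r_S/r_T = (k₁·C_R^0.5)/(k₂) = (k₁/k₂)·C_R^0.5.
= (0.399×7.190^0.5) / (0.677) = 1.070/0.6770 = 1.58.
Since the desired path is higher order in R, keeping C_R high (PFR or concentrated feed) favours S.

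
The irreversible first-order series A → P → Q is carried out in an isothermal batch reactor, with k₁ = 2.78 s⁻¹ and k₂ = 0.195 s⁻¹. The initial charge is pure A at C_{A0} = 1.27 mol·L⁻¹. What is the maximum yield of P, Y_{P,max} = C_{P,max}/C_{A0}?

At the optimum, C_{P,max}/C_{A0} = (k₁/k₂)^[k₂/(k₂−k₁)].
= (2.78/0.195)^(0.195/(0.195−2.78)) = (14.26)^(-0.07544) = 0.8184.

0.818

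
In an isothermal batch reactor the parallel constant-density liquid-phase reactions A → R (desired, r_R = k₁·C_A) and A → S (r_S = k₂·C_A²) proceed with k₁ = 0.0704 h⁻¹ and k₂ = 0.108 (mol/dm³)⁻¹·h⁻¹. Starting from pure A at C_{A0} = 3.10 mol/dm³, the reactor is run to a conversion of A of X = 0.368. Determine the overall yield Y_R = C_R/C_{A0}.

C_A = C_{A0}(1−X) = 1.959 mol/dm³.
Along a PFR/batch, dC_R/dC_A = −r_R/(r_R+r_S) = −k₁/(k₁+k₂·C_A).
Integrating from C_{A0} to C_A: C_R = (0.0704/0.108)·ln[(0.0704+0.108·3.10)/(0.0704+0.108·1.96)] = 0.6519·ln(0.4052/0.2820) = 0.2363 mol/dm³.
Y_R = C_R/C_{A0} = 0.2363/3.10 = 0.0762.

0.0762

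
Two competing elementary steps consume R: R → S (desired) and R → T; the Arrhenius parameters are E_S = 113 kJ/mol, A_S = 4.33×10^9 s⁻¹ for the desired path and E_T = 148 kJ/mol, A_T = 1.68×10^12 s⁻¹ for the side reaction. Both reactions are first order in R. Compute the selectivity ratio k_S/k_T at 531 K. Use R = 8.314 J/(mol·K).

With equal orders, S_{S/T} = k_S/k_T = (A_S/A_T)·exp[(E_T−E_S)/(RT)].
(E_T−E_S)/(RT) = (148−113)×10³/(8.314×531) = 35000/4415 = 7.928.
k_S/k_T = (4.33×10^9/1.68×10^12)·exp(7.928) = 0.002577 × 2774 = 7.15.

7.15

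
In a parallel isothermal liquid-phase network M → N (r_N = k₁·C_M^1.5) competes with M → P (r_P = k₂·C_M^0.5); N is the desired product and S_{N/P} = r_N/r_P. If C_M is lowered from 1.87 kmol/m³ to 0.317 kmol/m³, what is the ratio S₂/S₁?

S_{N/P} = (k₁/k₂)·C_M, so S₂/S₁ = (C_{M,2}/C_{M,1}).
= 0.317/1.87 = 0.170.

0.170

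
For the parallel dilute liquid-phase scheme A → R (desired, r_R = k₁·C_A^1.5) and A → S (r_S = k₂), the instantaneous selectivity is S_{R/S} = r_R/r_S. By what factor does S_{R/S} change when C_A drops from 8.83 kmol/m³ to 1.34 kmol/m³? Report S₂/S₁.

0.0591

S_{R/S} = (k₁/k₂)·C_A^1.5, so S₂/S₁ = (C_{A,2}/C_{A,1})^1.5.
= (1.34/8.83)^1.5 = (0.1518)^1.5 = 0.0591.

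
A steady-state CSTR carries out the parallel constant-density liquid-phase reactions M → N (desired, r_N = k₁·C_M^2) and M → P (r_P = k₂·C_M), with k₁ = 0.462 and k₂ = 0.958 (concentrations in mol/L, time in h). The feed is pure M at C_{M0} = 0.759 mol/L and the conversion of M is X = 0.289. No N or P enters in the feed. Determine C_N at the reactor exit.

Exit C_M = C_{M0}(1−X) = 0.759×0.711 = 0.5396 mol/L.
In a CSTR the entire volume is at exit conditions, so r_N = 0.462×0.5396^2 = 0.1345 and r_P = 0.958×0.5396 = 0.5170.
Fraction of consumed M going to N: r_N/(r_N+r_P) = 0.2065.
C_N = 0.2065·C_{M0}·X = 0.2065×0.759×0.289 = 0.0453 mol/L.

0.0453 mol/L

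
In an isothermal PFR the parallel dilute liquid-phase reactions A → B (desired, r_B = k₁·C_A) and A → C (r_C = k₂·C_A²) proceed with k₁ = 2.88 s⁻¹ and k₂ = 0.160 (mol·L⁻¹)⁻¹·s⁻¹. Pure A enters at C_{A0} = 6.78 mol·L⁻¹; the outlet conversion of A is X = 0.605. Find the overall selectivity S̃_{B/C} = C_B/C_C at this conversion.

C_A = C_{A0}(1−X) = 2.678 mol·L⁻¹.
Along a PFR/batch, dC_B/dC_A = −r_B/(r_B+r_C) = −k₁/(k₁+k₂·C_A).
Integrating from C_{A0} to C_A: C_B = (2.88/0.160)·ln[(2.88+0.160·6.78)/(2.88+0.160·2.68)] = 18.00·ln(3.965/3.308) = 3.257 mol·L⁻¹.
C_C = (C_{A0}−C_A)−C_B = 0.8446 mol·L⁻¹; S̃_{B/C} = 3.257/0.8446 = 3.86.

3.86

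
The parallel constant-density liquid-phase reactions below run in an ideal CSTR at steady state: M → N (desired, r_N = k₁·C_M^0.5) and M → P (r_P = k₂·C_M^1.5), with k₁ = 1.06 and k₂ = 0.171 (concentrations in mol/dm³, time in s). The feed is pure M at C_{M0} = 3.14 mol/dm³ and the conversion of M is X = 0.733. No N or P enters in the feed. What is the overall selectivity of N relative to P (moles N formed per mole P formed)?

Exit C_M = C_{M0}(1−X) = 3.14×0.267 = 0.8384 mol/dm³.
Rates in a CSTR are evaluated at the outlet concentration: r_N = 1.06×0.8384^0.5 = 0.9706, r_P = 0.171×0.8384^1.5 = 0.1313.
Overall selectivity = C_N/C_P = r_Nτ/(r_Pτ) = r_N/r_P = 7.39.

7.39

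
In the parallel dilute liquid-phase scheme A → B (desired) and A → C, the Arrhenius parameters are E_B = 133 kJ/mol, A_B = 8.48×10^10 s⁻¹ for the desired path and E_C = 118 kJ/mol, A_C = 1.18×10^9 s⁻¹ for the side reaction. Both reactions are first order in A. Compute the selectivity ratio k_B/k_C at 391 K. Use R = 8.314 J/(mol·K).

0.712

k_B/k_C = (A_B/A_C)·exp[−(E_B−E_C)/(RT)] = (A_B/A_C)·exp[(E_C−E_B)/(RT)].
(E_C−E_B)/(RT) = (118−133)×10³/(8.314×391) = -15000/3251 = -4.614.
k_B/k_C = (8.48×10^10/1.18×10^9)·exp(-4.614) = 71.86 × 0.009909 = 0.712.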